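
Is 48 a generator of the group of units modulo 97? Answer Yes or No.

No

φ(97) = 97 − 1 = 96 = 2^5 · 3.
Test 48^(96/q) mod 97 for each prime factor q of 96:
48^48 ≡ 1 (mod 97)  [q = 2: ≡ 1 ✗]
48^32 ≡ 61 (mod 97)  [q = 3: ≢ 1 ✓]
Since 48^48 ≡ 1, the order of 48 divides 48 < 96, so 48 is not a primitive root.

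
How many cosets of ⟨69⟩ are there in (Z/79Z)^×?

The order of 69 must divide φ(79) = 79 − 1 = 78 = 2 · 3 · 13.
Divisors of 78: 1, 2, 3, 6, 13, 26, 39, 78.
Compute 69^d (mod 79) for the divisors d until we hit 1:
69^1 ≡ 69
69^2 ≡ 21
69^3 ≡ 27
69^6 ≡ 18
69^13 ≡ 78
69^26 ≡ 1
Thus |⟨69⟩| = ord(69) = 26.
Index = |(Z/79Z)^×| / |⟨69⟩| = 78 / 26 = 3.

3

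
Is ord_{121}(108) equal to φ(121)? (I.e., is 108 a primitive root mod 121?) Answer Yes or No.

No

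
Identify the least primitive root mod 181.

φ(181) = 181 − 1 = 180 = 2^2 · 3^2 · 5.
Test candidates g = 2, 3, … against the prime factors q ∈ {2, 3, 5} of φ(181): g is a generator iff g^(180/q) ≢ 1 for every such q.
g = 2: 2^90 ≡ 180; 2^60 ≡ 48; 2^36 ≡ 59 — none is 1, so 2 is a primitive root.
Hence the least primitive root of 181 is 2.

2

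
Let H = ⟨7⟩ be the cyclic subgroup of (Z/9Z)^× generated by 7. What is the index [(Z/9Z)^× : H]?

2

By Lagrange's theorem, ord_9(7) divides φ(9) = φ(3^2) = 3·(3−1) = 6 = 2 · 3.
Divisors of 6: 1, 2, 3, 6.
Compute 7^d (mod 9) for the divisors d until we hit 1:
7^1 ≡ 7 (mod 9)
7^2 ≡ 4 (mod 9)
7^3 ≡ 1 (mod 9) ✓
The order of 7 is 3, so the subgroup it generates has 3 elements.
The index is φ(9) / ord(7) = 6 / 3 = 2.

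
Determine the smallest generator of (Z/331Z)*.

3

φ(331) = 331 − 1 = 330 = 2 · 3 · 5 · 11.
g is a primitive root iff g^(330/q) ≢ 1 (mod 331) for each prime q ∈ {2, 3, 5, 11}.
g = 2: 2^165 ≡ 330; 2^110 ≡ 299; 2^66 ≡ 64; 2^30 ≡ 1 — hits 1, so not a primitive root.
g = 3: 3^165 ≡ 330; 3^110 ≡ 299; 3^66 ≡ 64; 3^30 ≡ 270 — none is 1, so 3 is a primitive root.
So 3 is the smallest generator of (Z/331Z)^×.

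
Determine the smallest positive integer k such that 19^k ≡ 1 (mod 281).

280

Since 19 ∈ (Z/281Z)^×, its order divides φ(281) = 281 − 1 = 280 = 2^3 · 5 · 7.
Divisors of 280: 1, 2, 4, 5, 7, 8, 10, 14, 20, 28, 35, 40, 56, 70, 140, 280.
Test each divisor d:
19^1 ≡ 19 (mod 281)
19^2 ≡ 80 (mod 281)
19^4 ≡ 218 (mod 281)
19^5 ≡ 208 (mod 281)
19^7 ≡ 61 (mod 281)
19^8 ≡ 35 (mod 281)
19^10 ≡ 271 (mod 281)
19^14 ≡ 68 (mod 281)
19^20 ≡ 100 (mod 281)
19^28 ≡ 128 (mod 281)
19^35 ≡ 221 (mod 281)
19^40 ≡ 165 (mod 281)
19^56 ≡ 86 (mod 281)
19^70 ≡ 228 (mod 281)
19^140 ≡ 280 (mod 281)
19^280 ≡ 1 (mod 281) ✓
Therefore the multiplicative order of 19 modulo 281 is 280.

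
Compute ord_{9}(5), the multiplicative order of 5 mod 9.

ord(5) | φ(9) = φ(3^2) = 3·(3−1) = 6 = 2 · 3.
Divisors of 6: 1, 2, 3, 6.
Compute 5^d (mod 9) for the divisors d until we hit 1:
5^1 ≡ 5
5^2 ≡ 7
5^3 ≡ 8
5^6 ≡ 1
Hence ord(5) = 6.

6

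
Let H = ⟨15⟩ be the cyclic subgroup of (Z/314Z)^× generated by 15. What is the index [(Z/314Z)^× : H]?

Since 15 ∈ (Z/314Z)^×, its order divides φ(314) = φ(2)·φ(157) = 1·156 = 156 = 2^2 · 3 · 13.
Divisors of 156: 1, 2, 3, 4, 6, 12, 13, 26, 39, 52, 78, 156.
Evaluate successive powers at the divisors of 156:
15^1 ≡ 15
15^2 ≡ 225
15^3 ≡ 235
15^4 ≡ 71
15^6 ≡ 275
15^12 ≡ 265
15^13 ≡ 207
15^26 ≡ 145
15^39 ≡ 185
15^52 ≡ 301
15^78 ≡ 313
15^156 ≡ 1
So ord_314(15) = 156, hence |⟨15⟩| = 156.
The index is φ(314) / ord(15) = 156 / 156 = 1.

1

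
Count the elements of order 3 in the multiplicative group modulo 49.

φ(49) = φ(7^2) = 7·(7−1) = 42 = 2 · 3 · 7.
(Z/49Z)^× is cyclic (|G| = 42); a cyclic group of order m has exactly φ(d) elements of each order d | m, and none otherwise.
3 | 42, and φ(3) = 3 − 1 = 2.

2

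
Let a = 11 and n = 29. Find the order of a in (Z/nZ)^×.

28

Since 11 ∈ (Z/29Z)^×, its order divides φ(29) = 29 − 1 = 28 = 2^2 · 7.
Divisors of 28: 1, 2, 4, 7, 14, 28.
Compute 11^d (mod 29) for the divisors d until we hit 1:
11^1 ≡ 11 (mod 29)
11^2 ≡ 5 (mod 29)
11^4 ≡ 25 (mod 29)
11^7 ≡ 12 (mod 29)
11^14 ≡ 28 (mod 29)
11^28 ≡ 1 (mod 29) ✓
Therefore the multiplicative order of 11 modulo 29 is 28.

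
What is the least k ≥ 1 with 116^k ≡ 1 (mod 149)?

The order of 116 must divide φ(149) = 149 − 1 = 148 = 2^2 · 37.
Divisors of 148: 1, 2, 4, 37, 74, 148.
Check 116^d mod 149 for each divisor in increasing order:
116^1 ≡ 116
116^2 ≡ 46
116^4 ≡ 30
116^37 ≡ 148
116^74 ≡ 1
So ord_149(116) = 74.

74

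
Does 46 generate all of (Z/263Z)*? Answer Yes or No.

φ(263) = 263 − 1 = 262 = 2 · 131.
It suffices to check that the order of 46 is not a proper divisor of 262: compute 46^(262/q) for q ∈ {2, 131}.
46^131 ≡ 1 (mod 263)  [q = 2: ≡ 1 ✗]
46^2 ≡ 12 (mod 263)  [q = 131: ≢ 1 ✓]
46^131 ≡ 1 shows ord(46) | 131, strictly less than φ(263); not a primitive root.

No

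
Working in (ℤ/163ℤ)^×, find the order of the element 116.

ord(116) | φ(163) = 163 − 1 = 162 = 2 · 3^4.
Divisors of 162: 1, 2, 3, 6, 9, 18, 27, 54, 81, 162.
Test each divisor d:
116^1 ≡ 116 (mod 163)
116^2 ≡ 90 (mod 163)
116^3 ≡ 8 (mod 163)
116^6 ≡ 64 (mod 163)
116^9 ≡ 23 (mod 163)
116^18 ≡ 40 (mod 163)
116^27 ≡ 105 (mod 163)
116^54 ≡ 104 (mod 163)
116^81 ≡ 162 (mod 163)
116^162 ≡ 1 (mod 163) ✓
Therefore the multiplicative order of 116 modulo 163 is 162.

162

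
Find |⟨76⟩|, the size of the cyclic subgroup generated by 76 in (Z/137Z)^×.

68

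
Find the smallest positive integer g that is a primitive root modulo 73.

5

φ(73) = 73 − 1 = 72 = 2^3 · 3^2.
Test candidates g = 2, 3, … against the prime factors q ∈ {2, 3} of φ(73): g is a generator iff g^(72/q) ≢ 1 for every such q.
g = 2: 2^36 ≡ 1 — hits 1, so not a primitive root.
g = 3: 3^36 ≡ 1 — hits 1, so not a primitive root.
g = 4: 4^36 ≡ 1 — hits 1, so not a primitive root.
g = 5: 5^36 ≡ 72; 5^24 ≡ 8 — none is 1, so 5 is a primitive root.
The smallest primitive root modulo 73 is 5.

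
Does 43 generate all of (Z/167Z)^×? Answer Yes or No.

Yes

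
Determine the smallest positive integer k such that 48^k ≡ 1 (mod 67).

66

The order of 48 must divide φ(67) = 67 − 1 = 66 = 2 · 3 · 11.
Divisors of 66: 1, 2, 3, 6, 11, 22, 33, 66.
Test each divisor d:
48^1 ≡ 48 (mod 67)
48^2 ≡ 26 (mod 67)
48^3 ≡ 42 (mod 67)
48^6 ≡ 22 (mod 67)
48^11 ≡ 38 (mod 67)
48^22 ≡ 37 (mod 67)
48^33 ≡ 66 (mod 67)
48^66 ≡ 1 (mod 67) ✓
Hence ord(48) = 66.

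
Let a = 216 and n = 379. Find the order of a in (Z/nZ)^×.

21

By Lagrange's theorem, ord_379(216) divides φ(379) = 379 − 1 = 378 = 2 · 3^3 · 7.
Divisors of 378: 1, 2, 3, 6, 7, 9, 14, 18, 21, 27, 42, 54, 63, 126, 189, 378.
Evaluate successive powers at the divisors of 378:
216^1 ≡ 216 (mod 379)
216^2 ≡ 39 (mod 379)
216^3 ≡ 86 (mod 379)
216^6 ≡ 195 (mod 379)
216^7 ≡ 51 (mod 379)
216^9 ≡ 94 (mod 379)
216^14 ≡ 327 (mod 379)
216^18 ≡ 119 (mod 379)
216^21 ≡ 1 (mod 379) ✓
Therefore the multiplicative order of 216 modulo 379 is 21.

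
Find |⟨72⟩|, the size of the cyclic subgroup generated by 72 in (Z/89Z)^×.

The order of 72 must divide φ(89) = 89 − 1 = 88 = 2^3 · 11.
Divisors of 88: 1, 2, 4, 8, 11, 22, 44, 88.
Compute 72^d (mod 89) for the divisors d until we hit 1:
72^1 ≡ 72 (mod 89)
72^2 ≡ 22 (mod 89)
72^4 ≡ 39 (mod 89)
72^8 ≡ 8 (mod 89)
72^11 ≡ 34 (mod 89)
72^22 ≡ 88 (mod 89)
72^44 ≡ 1 (mod 89) ✓
Hence ord(72) = 44.

44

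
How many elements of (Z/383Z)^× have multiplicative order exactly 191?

190

φ(383) = 383 − 1 = 382 = 2 · 191.
Since (Z/383Z)^× is cyclic of order 382, the number of elements of order d is φ(d) when d | 382 and 0 otherwise.
191 | 382, and φ(191) = 191 − 1 = 190.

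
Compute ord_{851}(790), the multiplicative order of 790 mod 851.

396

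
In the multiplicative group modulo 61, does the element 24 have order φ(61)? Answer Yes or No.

No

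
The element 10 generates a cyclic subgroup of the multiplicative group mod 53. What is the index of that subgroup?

4

Since 10 ∈ (Z/53Z)^×, its order divides φ(53) = 53 − 1 = 52 = 2^2 · 13.
Divisors of 52: 1, 2, 4, 13, 26, 52.
Test each divisor d:
10^1 ≡ 10 (mod 53)
10^2 ≡ 47 (mod 53)
10^4 ≡ 36 (mod 53)
10^13 ≡ 1 (mod 53) ✓
Thus |⟨10⟩| = ord(10) = 13.
The index is φ(53) / ord(10) = 52 / 13 = 4.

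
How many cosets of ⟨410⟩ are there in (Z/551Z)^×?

12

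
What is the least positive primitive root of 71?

7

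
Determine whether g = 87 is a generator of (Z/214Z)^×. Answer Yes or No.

No

φ(214) = φ(2)·φ(107) = 1·106 = 106 = 2 · 53.
87 is a primitive root mod 214 iff 87^(φ(214)/q) ≢ 1 for every prime q | φ(214), i.e. q ∈ {2, 53}.
87^53 ≡ 1 (mod 214)  [q = 2: ≡ 1 ✗]
87^2 ≡ 79 (mod 214)  [q = 53: ≢ 1 ✓]
87^53 ≡ 1 shows ord(87) | 53, strictly less than φ(214); not a primitive root.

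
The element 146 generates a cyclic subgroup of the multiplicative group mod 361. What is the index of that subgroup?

ord(146) | φ(361) = φ(19^2) = 19·(19−1) = 342 = 2 · 3^2 · 19.
Divisors of 342: 1, 2, 3, 6, 9, 18, 19, 38, 57, 114, 171, 342.
Compute 146^d (mod 361) for the divisors d until we hit 1:
146^1 ≡ 146 (mod 361)
146^2 ≡ 17 (mod 361)
146^3 ≡ 316 (mod 361)
146^6 ≡ 220 (mod 361)
146^9 ≡ 208 (mod 361)
146^18 ≡ 305 (mod 361)
146^19 ≡ 127 (mod 361)
146^38 ≡ 245 (mod 361)
146^57 ≡ 69 (mod 361)
146^114 ≡ 68 (mod 361)
146^171 ≡ 360 (mod 361)
146^342 ≡ 1 (mod 361) ✓
The order of 146 is 342, so the subgroup it generates has 342 elements.
Index = |(Z/361Z)^×| / |⟨146⟩| = 342 / 342 = 1.

1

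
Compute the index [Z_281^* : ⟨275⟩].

5

The order of 275 must divide φ(281) = 281 − 1 = 280 = 2^3 · 5 · 7.
Divisors of 280: 1, 2, 4, 5, 7, 8, 10, 14, 20, 28, 35, 40, 56, 70, 140, 280.
Check 275^d mod 281 for each divisor in increasing order:
275^1 ≡ 275
275^2 ≡ 36
275^4 ≡ 172
275^5 ≡ 92
275^7 ≡ 221
275^8 ≡ 79
275^10 ≡ 34
275^14 ≡ 228
275^20 ≡ 32
275^28 ≡ 280
275^35 ≡ 60
275^40 ≡ 181
275^56 ≡ 1
So ord_281(275) = 56, hence |⟨275⟩| = 56.
The index is φ(281) / ord(275) = 280 / 56 = 5.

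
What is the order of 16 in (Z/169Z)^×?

39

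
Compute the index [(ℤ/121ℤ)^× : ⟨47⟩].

2

Since 47 ∈ (Z/121Z)^×, its order divides φ(121) = φ(11^2) = 11·(11−1) = 110 = 2 · 5 · 11.
Divisors of 110: 1, 2, 5, 10, 11, 22, 55, 110.
Evaluate successive powers at the divisors of 110:
47^1 ≡ 47
47^2 ≡ 31
47^5 ≡ 34
47^10 ≡ 67
47^11 ≡ 3
47^22 ≡ 9
47^55 ≡ 1
The order of 47 is 55, so the subgroup it generates has 55 elements.
Index = |(Z/121Z)^×| / |⟨47⟩| = 110 / 55 = 2.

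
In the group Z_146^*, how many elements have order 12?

4

φ(146) = φ(2)·φ(73) = 1·72 = 72 = 2^3 · 3^2.
(Z/146Z)^× is cyclic (|G| = 72); a cyclic group of order m has exactly φ(d) elements of each order d | m, and none otherwise.
12 = 2^2 · 3 divides 72, and φ(12) = 4.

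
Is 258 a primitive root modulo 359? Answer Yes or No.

φ(359) = 359 − 1 = 358 = 2 · 179.
An element g generates (Z/359Z)^× iff g^(358/q) ≢ 1 (mod 359) for each prime q ∈ {2, 179}.
258^179 ≡ 358 (mod 359)  [q = 2: ≢ 1 ✓]
258^2 ≡ 149 (mod 359)  [q = 179: ≢ 1 ✓]
Every test exponent gives a nontrivial residue, hence 258 generates the full group.

Yes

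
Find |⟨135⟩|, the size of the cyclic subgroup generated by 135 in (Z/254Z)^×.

ord(135) | φ(254) = φ(2)·φ(127) = 1·126 = 126 = 2 · 3^2 · 7.
Divisors of 126: 1, 2, 3, 6, 7, 9, 14, 18, 21, 42, 63, 126.
Compute 135^d (mod 254) for the divisors d until we hit 1:
135^1 ≡ 135 (mod 254)
135^2 ≡ 191 (mod 254)
135^3 ≡ 131 (mod 254)
135^6 ≡ 143 (mod 254)
135^7 ≡ 1 (mod 254) ✓
Therefore the multiplicative order of 135 modulo 254 is 7.

7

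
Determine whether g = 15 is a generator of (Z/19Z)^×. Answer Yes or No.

Yes

φ(19) = 19 − 1 = 18 = 2 · 3^2.
Test 15^(18/q) mod 19 for each prime factor q of 18:
15^9 ≡ 18 (mod 19)  [q = 2: ≢ 1 ✓]
15^6 ≡ 11 (mod 19)  [q = 3: ≢ 1 ✓]
All checks pass, so 15 has order 18 and is a primitive root modulo 19.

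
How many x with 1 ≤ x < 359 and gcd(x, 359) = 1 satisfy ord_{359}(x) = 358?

178

φ(359) = 359 − 1 = 358 = 2 · 179.
(Z/359Z)^× is cyclic (|G| = 358); a cyclic group of order m has exactly φ(d) elements of each order d | m, and none otherwise.
358 = 2 · 179 divides 358, and φ(358) = 178.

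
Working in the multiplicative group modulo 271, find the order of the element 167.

Since 167 ∈ (Z/271Z)^×, its order divides φ(271) = 271 − 1 = 270 = 2 · 3^3 · 5.
Divisors of 270: 1, 2, 3, 5, 6, 9, 10, 15, 18, 27, 30, 45, 54, 90, 135, 270.
Test each divisor d:
167^1 ≡ 167
167^2 ≡ 247
167^3 ≡ 57
167^5 ≡ 258
167^6 ≡ 268
167^9 ≡ 100
167^10 ≡ 169
167^15 ≡ 242
167^18 ≡ 244
167^27 ≡ 10
167^30 ≡ 28
167^45 ≡ 1
Hence ord(167) = 45.

45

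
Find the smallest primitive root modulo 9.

2

φ(9) = φ(3^2) = 3·(3−1) = 6 = 2 · 3.
Test candidates g = 2, 3, … against the prime factors q ∈ {2, 3} of φ(9): g is a generator iff g^(6/q) ≢ 1 for every such q.
g = 2: 2^3 ≡ 8; 2^2 ≡ 4 — none is 1, so 2 is a primitive root.
The smallest primitive root modulo 9 is 2.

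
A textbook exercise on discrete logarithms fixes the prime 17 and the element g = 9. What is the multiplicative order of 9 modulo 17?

The order of 9 must divide φ(17) = 17 − 1 = 16 = 2^4.
Divisors of 16: 1, 2, 4, 8, 16.
Test each divisor d:
9^1 ≡ 9 (mod 17)
9^2 ≡ 13 (mod 17)
9^4 ≡ 16 (mod 17)
9^8 ≡ 1 (mod 17) ✓
Hence ord(9) = 8.

8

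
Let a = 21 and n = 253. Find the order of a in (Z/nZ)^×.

22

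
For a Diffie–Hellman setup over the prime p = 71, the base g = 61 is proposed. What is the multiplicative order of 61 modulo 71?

70

Since 61 ∈ (Z/71Z)^×, its order divides φ(71) = 71 − 1 = 70 = 2 · 5 · 7.
Divisors of 70: 1, 2, 5, 7, 10, 14, 35, 70.
Compute 61^d (mod 71) for the divisors d until we hit 1:
61^1 ≡ 61 (mod 71)
61^2 ≡ 29 (mod 71)
61^5 ≡ 39 (mod 71)
61^7 ≡ 66 (mod 71)
61^10 ≡ 30 (mod 71)
61^14 ≡ 25 (mod 71)
61^35 ≡ 70 (mod 71)
61^70 ≡ 1 (mod 71) ✓
Therefore the multiplicative order of 61 modulo 71 is 70.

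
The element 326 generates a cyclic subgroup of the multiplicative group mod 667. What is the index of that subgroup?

ord(326) | φ(667) = φ(23·29) = (23−1)·(29−1) = 22·28 = 616 = 2^3 · 7 · 11.
Divisors of 616: 1, 2, 4, 7, 8, 11, 14, 22, 28, 44, 56, 77, 88, 154, 308, 616.
Evaluate successive powers at the divisors of 616:
326^1 ≡ 326
326^2 ≡ 223
326^4 ≡ 371
326^7 ≡ 146
326^8 ≡ 239
326^11 ≡ 139
326^14 ≡ 639
326^22 ≡ 645
326^28 ≡ 117
326^44 ≡ 484
326^56 ≡ 349
326^77 ≡ 1
The order of 326 is 77, so the subgroup it generates has 77 elements.
[(Z/667Z)^× : ⟨326⟩] = 616/77 = 8.

8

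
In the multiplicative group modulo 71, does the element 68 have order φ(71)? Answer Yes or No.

φ(71) = 71 − 1 = 70 = 2 · 5 · 7.
An element g generates (Z/71Z)^× iff g^(70/q) ≢ 1 (mod 71) for each prime q ∈ {2, 5, 7}.
68^35 ≡ 70 (mod 71)  [q = 2: ≢ 1 ✓]
68^14 ≡ 54 (mod 71)  [q = 5: ≢ 1 ✓]
68^10 ≡ 48 (mod 71)  [q = 7: ≢ 1 ✓]
All checks pass, so 68 has order 70 and is a primitive root modulo 71.

Yes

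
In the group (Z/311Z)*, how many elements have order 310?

120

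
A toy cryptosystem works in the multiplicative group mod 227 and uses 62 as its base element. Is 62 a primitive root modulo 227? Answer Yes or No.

φ(227) = 227 − 1 = 226 = 2 · 113.
It suffices to check that the order of 62 is not a proper divisor of 226: compute 62^(226/q) for q ∈ {2, 113}.
62^113 ≡ 1 (mod 227)  [q = 2: ≡ 1 ✗]
62^2 ≡ 212 (mod 227)  [q = 113: ≢ 1 ✓]
Since 62^113 ≡ 1, the order of 62 divides 113 < 226, so 62 is not a primitive root.

No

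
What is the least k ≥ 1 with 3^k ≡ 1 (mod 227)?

ord(3) | φ(227) = 227 − 1 = 226 = 2 · 113.
Divisors of 226: 1, 2, 113, 226.
Test each divisor d:
3^1 ≡ 3 (mod 227)
3^2 ≡ 9 (mod 227)
3^113 ≡ 1 (mod 227) ✓
The smallest such exponent is 113, so the order of 3 is 113.

113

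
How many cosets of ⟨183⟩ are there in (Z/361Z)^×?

3

ord(183) | φ(361) = φ(19^2) = 19·(19−1) = 342 = 2 · 3^2 · 19.
Divisors of 342: 1, 2, 3, 6, 9, 18, 19, 38, 57, 114, 171, 342.
Compute 183^d (mod 361) for the divisors d until we hit 1:
183^1 ≡ 183
183^2 ≡ 277
183^3 ≡ 151
183^6 ≡ 58
183^9 ≡ 94
183^18 ≡ 172
183^19 ≡ 69
183^38 ≡ 68
183^57 ≡ 360
183^114 ≡ 1
The order of 183 is 114, so the subgroup it generates has 114 elements.
Index = |(Z/361Z)^×| / |⟨183⟩| = 342 / 114 = 3.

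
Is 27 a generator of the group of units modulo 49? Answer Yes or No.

φ(49) = φ(7^2) = 7·(7−1) = 42 = 2 · 3 · 7.
Test 27^(42/q) mod 49 for each prime factor q of 42:
27^21 ≡ 48 (mod 49)  [q = 2: ≢ 1 ✓]
27^14 ≡ 1 (mod 49)  [q = 3: ≡ 1 ✗]
27^6 ≡ 29 (mod 49)  [q = 7: ≢ 1 ✓]
27^14 ≡ 1 shows ord(27) | 14, strictly less than φ(49); not a primitive root.

No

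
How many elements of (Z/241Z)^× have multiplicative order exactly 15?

8

φ(241) = 241 − 1 = 240 = 2^4 · 3 · 5.
(Z/241Z)^× is cyclic (|G| = 240); a cyclic group of order m has exactly φ(d) elements of each order d | m, and none otherwise.
15 = 3 · 5 divides 240, and φ(15) = 8.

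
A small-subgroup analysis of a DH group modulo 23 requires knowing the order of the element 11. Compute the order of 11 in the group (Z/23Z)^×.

ord(11) | φ(23) = 23 − 1 = 22 = 2 · 11.
Divisors of 22: 1, 2, 11, 22.
Compute 11^d (mod 23) for the divisors d until we hit 1:
11^1 ≡ 11
11^2 ≡ 6
11^11 ≡ 22
11^22 ≡ 1
So ord_23(11) = 22.

22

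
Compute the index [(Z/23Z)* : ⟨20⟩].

ord(20) | φ(23) = 23 − 1 = 22 = 2 · 11.
Divisors of 22: 1, 2, 11, 22.
Evaluate successive powers at the divisors of 22:
20^1 ≡ 20 (mod 23)
20^2 ≡ 9 (mod 23)
20^11 ≡ 22 (mod 23)
20^22 ≡ 1 (mod 23) ✓
So ord_23(20) = 22, hence |⟨20⟩| = 22.
The index is φ(23) / ord(20) = 22 / 22 = 1.

1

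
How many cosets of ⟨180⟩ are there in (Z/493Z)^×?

By Lagrange's theorem, ord_493(180) divides φ(493) = φ(17·29) = (17−1)·(29−1) = 16·28 = 448 = 2^6 · 7.
Divisors of 448: 1, 2, 4, 7, 8, 14, 16, 28, 32, 56, 64, 112, 224, 448.
Check 180^d mod 493 for each divisor in increasing order:
180^1 ≡ 180 (mod 493)
180^2 ≡ 355 (mod 493)
180^4 ≡ 310 (mod 493)
180^7 ≡ 260 (mod 493)
180^8 ≡ 458 (mod 493)
180^14 ≡ 59 (mod 493)
180^16 ≡ 239 (mod 493)
180^28 ≡ 30 (mod 493)
180^32 ≡ 426 (mod 493)
180^56 ≡ 407 (mod 493)
180^64 ≡ 52 (mod 493)
180^112 ≡ 1 (mod 493) ✓
So ord_493(180) = 112, hence |⟨180⟩| = 112.
Index = |(Z/493Z)^×| / |⟨180⟩| = 448 / 112 = 4.

4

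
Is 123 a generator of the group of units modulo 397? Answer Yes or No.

φ(397) = 397 − 1 = 396 = 2^2 · 3^2 · 11.
An element g generates (Z/397Z)^× iff g^(396/q) ≢ 1 (mod 397) for each prime q ∈ {2, 3, 11}.
123^198 ≡ 396 (mod 397)  [q = 2: ≢ 1 ✓]
123^132 ≡ 1 (mod 397)  [q = 3: ≡ 1 ✗]
123^36 ≡ 273 (mod 397)  [q = 11: ≢ 1 ✓]
The check at q = 3 fails, so 123 generates a proper subgroup.

No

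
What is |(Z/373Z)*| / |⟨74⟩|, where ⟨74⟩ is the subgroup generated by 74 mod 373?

3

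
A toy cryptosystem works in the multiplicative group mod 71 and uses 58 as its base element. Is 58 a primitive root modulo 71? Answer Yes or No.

φ(71) = 71 − 1 = 70 = 2 · 5 · 7.
It suffices to check that the order of 58 is not a proper divisor of 70: compute 58^(70/q) for q ∈ {2, 5, 7}.
58^35 ≡ 1 (mod 71)  [q = 2: ≡ 1 ✗]
58^14 ≡ 25 (mod 71)  [q = 5: ≢ 1 ✓]
58^10 ≡ 20 (mod 71)  [q = 7: ≢ 1 ✓]
The check at q = 2 fails, so 58 generates a proper subgroup.

No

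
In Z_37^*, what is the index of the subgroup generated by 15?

Since 15 ∈ (Z/37Z)^×, its order divides φ(37) = 37 − 1 = 36 = 2^2 · 3^2.
Divisors of 36: 1, 2, 3, 4, 6, 9, 12, 18, 36.
Compute 15^d (mod 37) for the divisors d until we hit 1:
15^1 ≡ 15 (mod 37)
15^2 ≡ 3 (mod 37)
15^3 ≡ 8 (mod 37)
15^4 ≡ 9 (mod 37)
15^6 ≡ 27 (mod 37)
15^9 ≡ 31 (mod 37)
15^12 ≡ 26 (mod 37)
15^18 ≡ 36 (mod 37)
15^36 ≡ 1 (mod 37) ✓
So ord_37(15) = 36, hence |⟨15⟩| = 36.
Index = |(Z/37Z)^×| / |⟨15⟩| = 36 / 36 = 1.

1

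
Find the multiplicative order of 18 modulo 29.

28

ord(18) | φ(29) = 29 − 1 = 28 = 2^2 · 7.
Divisors of 28: 1, 2, 4, 7, 14, 28.
Evaluate successive powers at the divisors of 28:
18^1 ≡ 18 (mod 29)
18^2 ≡ 5 (mod 29)
18^4 ≡ 25 (mod 29)
18^7 ≡ 17 (mod 29)
18^14 ≡ 28 (mod 29)
18^28 ≡ 1 (mod 29) ✓
Therefore the multiplicative order of 18 modulo 29 is 28.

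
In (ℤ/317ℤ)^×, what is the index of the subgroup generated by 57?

4

By Lagrange's theorem, ord_317(57) divides φ(317) = 317 − 1 = 316 = 2^2 · 79.
Divisors of 316: 1, 2, 4, 79, 158, 316.
Compute 57^d (mod 317) for the divisors d until we hit 1:
57^1 ≡ 57
57^2 ≡ 79
57^4 ≡ 218
57^79 ≡ 1
Thus |⟨57⟩| = ord(57) = 79.
The index is φ(317) / ord(57) = 316 / 79 = 4.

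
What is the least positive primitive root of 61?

2

φ(61) = 61 − 1 = 60 = 2^2 · 3 · 5.
g is a primitive root iff g^(60/q) ≢ 1 (mod 61) for each prime q ∈ {2, 3, 5}.
g = 2: 2^30 ≡ 60; 2^20 ≡ 47; 2^12 ≡ 9 — none is 1, so 2 is a primitive root.
The smallest primitive root modulo 61 is 2.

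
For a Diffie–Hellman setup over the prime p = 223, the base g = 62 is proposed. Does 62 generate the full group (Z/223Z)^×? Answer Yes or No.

No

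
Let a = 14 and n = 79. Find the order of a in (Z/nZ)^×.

By Lagrange's theorem, ord_79(14) divides φ(79) = 79 − 1 = 78 = 2 · 3 · 13.
Divisors of 78: 1, 2, 3, 6, 13, 26, 39, 78.
Test each divisor d:
14^1 ≡ 14
14^2 ≡ 38
14^3 ≡ 58
14^6 ≡ 46
14^13 ≡ 78
14^26 ≡ 1
So ord_79(14) = 26.

26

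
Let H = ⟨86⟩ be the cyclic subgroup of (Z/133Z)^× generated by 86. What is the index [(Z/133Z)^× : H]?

6

Since 86 ∈ (Z/133Z)^×, its order divides φ(133) = φ(7·19) = (7−1)·(19−1) = 6·18 = 108 = 2^2 · 3^3.
Divisors of 108: 1, 2, 3, 4, 6, 9, 12, 18, 27, 36, 54, 108.
Test each divisor d:
86^1 ≡ 86 (mod 133)
86^2 ≡ 81 (mod 133)
86^3 ≡ 50 (mod 133)
86^4 ≡ 44 (mod 133)
86^6 ≡ 106 (mod 133)
86^9 ≡ 113 (mod 133)
86^12 ≡ 64 (mod 133)
86^18 ≡ 1 (mod 133) ✓
Thus |⟨86⟩| = ord(86) = 18.
[(Z/133Z)^× : ⟨86⟩] = 108/18 = 6.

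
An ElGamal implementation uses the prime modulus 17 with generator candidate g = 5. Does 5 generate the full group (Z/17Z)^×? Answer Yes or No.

φ(17) = 17 − 1 = 16 = 2^4.
Test 5^(16/q) mod 17 for each prime factor q of 16:
5^8 ≡ 16 (mod 17)  [q = 2: ≢ 1 ✓]
None equal 1, so ord_17(5) = 16: 5 is a primitive root.

Yes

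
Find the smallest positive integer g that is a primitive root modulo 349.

2

φ(349) = 349 − 1 = 348 = 2^2 · 3 · 29.
g is a primitive root iff g^(348/q) ≢ 1 (mod 349) for each prime q ∈ {2, 3, 29}.
g = 2: 2^174 ≡ 348; 2^116 ≡ 226; 2^12 ≡ 257 — none is 1, so 2 is a primitive root.
Hence the least primitive root of 349 is 2.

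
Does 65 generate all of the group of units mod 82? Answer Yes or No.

Yes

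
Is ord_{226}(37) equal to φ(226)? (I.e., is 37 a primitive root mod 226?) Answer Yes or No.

Yes

φ(226) = φ(2)·φ(113) = 1·112 = 112 = 2^4 · 7.
Test 37^(112/q) mod 226 for each prime factor q of 112:
37^56 ≡ 225 (mod 226)  [q = 2: ≢ 1 ✓]
37^16 ≡ 219 (mod 226)  [q = 7: ≢ 1 ✓]
None equal 1, so ord_226(37) = 112: 37 is a primitive root.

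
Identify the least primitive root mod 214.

5

φ(214) = φ(2)·φ(107) = 1·106 = 106 = 2 · 53.
Test candidates g = 2, 3, … against the prime factors q ∈ {2, 53} of φ(214): g is a generator iff g^(106/q) ≢ 1 for every such q.
g = 2: gcd(2, 214) = 2 > 1, not a unit — skip.
g = 3: 3^53 ≡ 1 — hits 1, so not a primitive root.
g = 4: gcd(4, 214) = 2 > 1, not a unit — skip.
g = 5: 5^53 ≡ 213; 5^2 ≡ 25 — none is 1, so 5 is a primitive root.
So 5 is the smallest generator of (Z/214Z)^×.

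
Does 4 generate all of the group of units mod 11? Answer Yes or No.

φ(11) = 11 − 1 = 10 = 2 · 5.
4 is a primitive root mod 11 iff 4^(φ(11)/q) ≢ 1 for every prime q | φ(11), i.e. q ∈ {2, 5}.
4^5 ≡ 1 (mod 11)  [q = 2: ≡ 1 ✗]
4^2 ≡ 5 (mod 11)  [q = 5: ≢ 1 ✓]
Since 4^5 ≡ 1, the order of 4 divides 5 < 10, so 4 is not a primitive root.

No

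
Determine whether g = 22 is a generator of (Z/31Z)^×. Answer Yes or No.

φ(31) = 31 − 1 = 30 = 2 · 3 · 5.
An element g generates (Z/31Z)^× iff g^(30/q) ≢ 1 (mod 31) for each prime q ∈ {2, 3, 5}.
22^15 ≡ 30 (mod 31)  [q = 2: ≢ 1 ✓]
22^10 ≡ 5 (mod 31)  [q = 3: ≢ 1 ✓]
22^6 ≡ 8 (mod 31)  [q = 5: ≢ 1 ✓]
None equal 1, so ord_31(22) = 30: 22 is a primitive root.

Yes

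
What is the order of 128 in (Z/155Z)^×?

20

By Lagrange's theorem, ord_155(128) divides φ(155) = φ(5·31) = (5−1)·(31−1) = 4·30 = 120 = 2^3 · 3 · 5.
Divisors of 120: 1, 2, 3, 4, 5, 6, 8, 10, 12, 15, 20, 24, 30, 40, 60, 120.
Compute 128^d (mod 155) for the divisors d until we hit 1:
128^1 ≡ 128
128^2 ≡ 109
128^3 ≡ 2
128^4 ≡ 101
128^5 ≡ 63
128^6 ≡ 4
128^8 ≡ 126
128^10 ≡ 94
128^12 ≡ 16
128^15 ≡ 32
128^20 ≡ 1
So ord_155(128) = 20.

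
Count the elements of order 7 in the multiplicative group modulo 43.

6

φ(43) = 43 − 1 = 42 = 2 · 3 · 7.
In a cyclic group of order 42, there are φ(d) elements of order d for each divisor d of 42, and zero for non-divisors.
7 | 42, and φ(7) = 7 − 1 = 6.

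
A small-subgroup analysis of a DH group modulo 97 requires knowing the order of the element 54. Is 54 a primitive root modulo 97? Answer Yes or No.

φ(97) = 97 − 1 = 96 = 2^5 · 3.
Test 54^(96/q) mod 97 for each prime factor q of 96:
54^48 ≡ 1 (mod 97)  [q = 2: ≡ 1 ✗]
54^32 ≡ 35 (mod 97)  [q = 3: ≢ 1 ✓]
54^48 ≡ 1 shows ord(54) | 48, strictly less than φ(97); not a primitive root.

No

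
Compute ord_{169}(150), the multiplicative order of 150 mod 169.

The order of 150 must divide φ(169) = φ(13^2) = 13·(13−1) = 156 = 2^2 · 3 · 13.
Divisors of 156: 1, 2, 3, 4, 6, 12, 13, 26, 39, 52, 78, 156.
Test each divisor d:
150^1 ≡ 150
150^2 ≡ 23
150^3 ≡ 70
150^4 ≡ 22
150^6 ≡ 168
150^12 ≡ 1
So ord_169(150) = 12.

12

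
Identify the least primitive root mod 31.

3

φ(31) = 31 − 1 = 30 = 2 · 3 · 5.
g is a primitive root iff g^(30/q) ≢ 1 (mod 31) for each prime q ∈ {2, 3, 5}.
g = 2: 2^15 ≡ 1 — hits 1, so not a primitive root.
g = 3: 3^15 ≡ 30; 3^10 ≡ 25; 3^6 ≡ 16 — none is 1, so 3 is a primitive root.
So 3 is the smallest generator of (Z/31Z)^×.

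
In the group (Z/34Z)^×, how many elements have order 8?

4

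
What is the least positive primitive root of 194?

5

φ(194) = φ(2)·φ(97) = 1·96 = 96 = 2^5 · 3.
Test candidates g = 2, 3, … against the prime factors q ∈ {2, 3} of φ(194): g is a generator iff g^(96/q) ≢ 1 for every such q.
g = 2: gcd(2, 194) = 2 > 1, not a unit — skip.
g = 3: 3^48 ≡ 1 — hits 1, so not a primitive root.
g = 4: gcd(4, 194) = 2 > 1, not a unit — skip.
g = 5: 5^48 ≡ 193; 5^32 ≡ 35 — none is 1, so 5 is a primitive root.
Hence the least primitive root of 194 is 5.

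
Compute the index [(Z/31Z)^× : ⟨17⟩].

1

The order of 17 must divide φ(31) = 31 − 1 = 30 = 2 · 3 · 5.
Divisors of 30: 1, 2, 3, 5, 6, 10, 15, 30.
Check 17^d mod 31 for each divisor in increasing order:
17^1 ≡ 17 (mod 31)
17^2 ≡ 10 (mod 31)
17^3 ≡ 15 (mod 31)
17^5 ≡ 26 (mod 31)
17^6 ≡ 8 (mod 31)
17^10 ≡ 25 (mod 31)
17^15 ≡ 30 (mod 31)
17^30 ≡ 1 (mod 31) ✓
The order of 17 is 30, so the subgroup it generates has 30 elements.
Index = |(Z/31Z)^×| / |⟨17⟩| = 30 / 30 = 1.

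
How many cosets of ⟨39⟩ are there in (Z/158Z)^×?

ord(39) | φ(158) = φ(2)·φ(79) = 1·78 = 78 = 2 · 3 · 13.
Divisors of 78: 1, 2, 3, 6, 13, 26, 39, 78.
Check 39^d mod 158 for each divisor in increasing order:
39^1 ≡ 39
39^2 ≡ 99
39^3 ≡ 69
39^6 ≡ 21
39^13 ≡ 135
39^26 ≡ 55
39^39 ≡ 157
39^78 ≡ 1
So ord_158(39) = 78, hence |⟨39⟩| = 78.
Index = |(Z/158Z)^×| / |⟨39⟩| = 78 / 78 = 1.

1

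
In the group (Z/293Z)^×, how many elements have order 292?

144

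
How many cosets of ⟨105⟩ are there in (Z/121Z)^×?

1

By Lagrange's theorem, ord_121(105) divides φ(121) = φ(11^2) = 11·(11−1) = 110 = 2 · 5 · 11.
Divisors of 110: 1, 2, 5, 10, 11, 22, 55, 110.
Compute 105^d (mod 121) for the divisors d until we hit 1:
105^1 ≡ 105
105^2 ≡ 14
105^5 ≡ 10
105^10 ≡ 100
105^11 ≡ 94
105^22 ≡ 3
105^55 ≡ 120
105^110 ≡ 1
Thus |⟨105⟩| = ord(105) = 110.
[(Z/121Z)^× : ⟨105⟩] = 110/110 = 1.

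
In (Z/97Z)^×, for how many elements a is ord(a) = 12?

φ(97) = 97 − 1 = 96 = 2^5 · 3.
In a cyclic group of order 96, there are φ(d) elements of order d for each divisor d of 96, and zero for non-divisors.
12 = 2^2 · 3 divides 96, and φ(12) = 4.

4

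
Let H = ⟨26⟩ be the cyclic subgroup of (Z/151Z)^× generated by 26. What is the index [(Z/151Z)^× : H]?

The order of 26 must divide φ(151) = 151 − 1 = 150 = 2 · 3 · 5^2.
Divisors of 150: 1, 2, 3, 5, 6, 10, 15, 25, 30, 50, 75, 150.
Compute 26^d (mod 151) for the divisors d until we hit 1:
26^1 ≡ 26
26^2 ≡ 72
26^3 ≡ 60
26^5 ≡ 92
26^6 ≡ 127
26^10 ≡ 8
26^15 ≡ 132
26^25 ≡ 150
26^30 ≡ 59
26^50 ≡ 1
The order of 26 is 50, so the subgroup it generates has 50 elements.
Index = |(Z/151Z)^×| / |⟨26⟩| = 150 / 50 = 3.

3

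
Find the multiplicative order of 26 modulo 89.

88

The order of 26 must divide φ(89) = 89 − 1 = 88 = 2^3 · 11.
Divisors of 88: 1, 2, 4, 8, 11, 22, 44, 88.
Evaluate successive powers at the divisors of 88:
26^1 ≡ 26 (mod 89)
26^2 ≡ 53 (mod 89)
26^4 ≡ 50 (mod 89)
26^8 ≡ 8 (mod 89)
26^11 ≡ 77 (mod 89)
26^22 ≡ 55 (mod 89)
26^44 ≡ 88 (mod 89)
26^88 ≡ 1 (mod 89) ✓
So ord_89(26) = 88.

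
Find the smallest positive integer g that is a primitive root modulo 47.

φ(47) = 47 − 1 = 46 = 2 · 23.
g is a primitive root iff g^(46/q) ≢ 1 (mod 47) for each prime q ∈ {2, 23}.
g = 2: 2^23 ≡ 1 — hits 1, so not a primitive root.
g = 3: 3^23 ≡ 1 — hits 1, so not a primitive root.
g = 4: 4^23 ≡ 1 — hits 1, so not a primitive root.
g = 5: 5^23 ≡ 46; 5^2 ≡ 25 — none is 1, so 5 is a primitive root.
So 5 is the smallest generator of (Z/47Z)^×.

5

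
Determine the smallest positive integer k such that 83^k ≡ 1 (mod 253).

110

By Lagrange's theorem, ord_253(83) divides φ(253) = φ(11·23) = (11−1)·(23−1) = 10·22 = 220 = 2^2 · 5 · 11.
Divisors of 220: 1, 2, 4, 5, 10, 11, 20, 22, 44, 55, 110, 220.
Compute 83^d (mod 253) for the divisors d until we hit 1:
83^1 ≡ 83
83^2 ≡ 58
83^4 ≡ 75
83^5 ≡ 153
83^10 ≡ 133
83^11 ≡ 160
83^20 ≡ 232
83^22 ≡ 47
83^44 ≡ 185
83^55 ≡ 252
83^110 ≡ 1
The smallest such exponent is 110, so the order of 83 is 110.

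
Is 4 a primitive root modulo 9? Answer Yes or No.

φ(9) = φ(3^2) = 3·(3−1) = 6 = 2 · 3.
It suffices to check that the order of 4 is not a proper divisor of 6: compute 4^(6/q) for q ∈ {2, 3}.
4^3 ≡ 1 (mod 9)  [q = 2: ≡ 1 ✗]
4^2 ≡ 7 (mod 9)  [q = 3: ≢ 1 ✓]
4^3 ≡ 1 shows ord(4) | 3, strictly less than φ(9); not a primitive root.

No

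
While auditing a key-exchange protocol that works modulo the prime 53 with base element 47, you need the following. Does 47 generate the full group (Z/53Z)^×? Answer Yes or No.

No

φ(53) = 53 − 1 = 52 = 2^2 · 13.
It suffices to check that the order of 47 is not a proper divisor of 52: compute 47^(52/q) for q ∈ {2, 13}.
47^26 ≡ 1 (mod 53)  [q = 2: ≡ 1 ✗]
47^4 ≡ 24 (mod 53)  [q = 13: ≢ 1 ✓]
Since 47^26 ≡ 1, the order of 47 divides 26 < 52, so 47 is not a primitive root.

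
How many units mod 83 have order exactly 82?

φ(83) = 83 − 1 = 82 = 2 · 41.
Since (Z/83Z)^× is cyclic of order 82, the number of elements of order d is φ(d) when d | 82 and 0 otherwise.
82 = 2 · 41 divides 82, and φ(82) = 40.

40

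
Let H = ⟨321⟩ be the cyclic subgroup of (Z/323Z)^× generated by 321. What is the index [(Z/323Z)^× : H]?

By Lagrange's theorem, ord_323(321) divides φ(323) = φ(17·19) = (17−1)·(19−1) = 16·18 = 288 = 2^5 · 3^2.
Divisors of 288: 1, 2, 3, 4, 6, 8, 9, 12, 16, 18, 24, 32, 36, 48, 72, 96, 144, 288.
Evaluate successive powers at the divisors of 288:
321^1 ≡ 321 (mod 323)
321^2 ≡ 4 (mod 323)
321^3 ≡ 315 (mod 323)
321^4 ≡ 16 (mod 323)
321^6 ≡ 64 (mod 323)
321^8 ≡ 256 (mod 323)
321^9 ≡ 134 (mod 323)
321^12 ≡ 220 (mod 323)
321^16 ≡ 290 (mod 323)
321^18 ≡ 191 (mod 323)
321^24 ≡ 273 (mod 323)
321^32 ≡ 120 (mod 323)
321^36 ≡ 305 (mod 323)
321^48 ≡ 239 (mod 323)
321^72 ≡ 1 (mod 323) ✓
Thus |⟨321⟩| = ord(321) = 72.
The index is φ(323) / ord(321) = 288 / 72 = 4.

4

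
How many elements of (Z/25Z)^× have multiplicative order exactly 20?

φ(25) = φ(5^2) = 5·(5−1) = 20 = 2^2 · 5.
Since (Z/25Z)^× is cyclic of order 20, the number of elements of order d is φ(d) when d | 20 and 0 otherwise.
20 = 2^2 · 5 divides 20, and φ(20) = 8.

8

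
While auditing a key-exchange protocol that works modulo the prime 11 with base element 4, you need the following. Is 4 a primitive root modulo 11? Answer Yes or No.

No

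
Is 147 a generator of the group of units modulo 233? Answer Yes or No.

Yes

φ(233) = 233 − 1 = 232 = 2^3 · 29.
Test 147^(232/q) mod 233 for each prime factor q of 232:
147^116 ≡ 232 (mod 233)  [q = 2: ≢ 1 ✓]
147^8 ≡ 74 (mod 233)  [q = 29: ≢ 1 ✓]
All checks pass, so 147 has order 232 and is a primitive root modulo 233.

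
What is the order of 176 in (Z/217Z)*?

30

By Lagrange's theorem, ord_217(176) divides φ(217) = φ(7·31) = (7−1)·(31−1) = 6·30 = 180 = 2^2 · 3^2 · 5.
Divisors of 180: 1, 2, 3, 4, 5, 6, 9, 10, 12, 15, 18, 20, 30, 36, 45, 60, 90, 180.
Check 176^d mod 217 for each divisor in increasing order:
176^1 ≡ 176
176^2 ≡ 162
176^3 ≡ 85
176^4 ≡ 204
176^5 ≡ 99
176^6 ≡ 64
176^9 ≡ 15
176^10 ≡ 36
176^12 ≡ 190
176^15 ≡ 92
176^18 ≡ 8
176^20 ≡ 211
176^30 ≡ 1
Therefore the multiplicative order of 176 modulo 217 is 30.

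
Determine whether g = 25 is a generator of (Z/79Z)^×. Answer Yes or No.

φ(79) = 79 − 1 = 78 = 2 · 3 · 13.
25 is a primitive root mod 79 iff 25^(φ(79)/q) ≢ 1 for every prime q | φ(79), i.e. q ∈ {2, 3, 13}.
25^39 ≡ 1 (mod 79)  [q = 2: ≡ 1 ✗]
25^26 ≡ 23 (mod 79)  [q = 3: ≢ 1 ✓]
25^6 ≡ 52 (mod 79)  [q = 13: ≢ 1 ✓]
25^39 ≡ 1 shows ord(25) | 39, strictly less than φ(79); not a primitive root.

No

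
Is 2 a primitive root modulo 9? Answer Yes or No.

Yes

φ(9) = φ(3^2) = 3·(3−1) = 6 = 2 · 3.
Test 2^(6/q) mod 9 for each prime factor q of 6:
2^3 ≡ 8 (mod 9)  [q = 2: ≢ 1 ✓]
2^2 ≡ 4 (mod 9)  [q = 3: ≢ 1 ✓]
All checks pass, so 2 has order 6 and is a primitive root modulo 9.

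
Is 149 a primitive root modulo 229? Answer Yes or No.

No

φ(229) = 229 − 1 = 228 = 2^2 · 3 · 19.
An element g generates (Z/229Z)^× iff g^(228/q) ≢ 1 (mod 229) for each prime q ∈ {2, 3, 19}.
149^114 ≡ 1 (mod 229)  [q = 2: ≡ 1 ✗]
149^76 ≡ 94 (mod 229)  [q = 3: ≢ 1 ✓]
149^12 ≡ 53 (mod 229)  [q = 19: ≢ 1 ✓]
The check at q = 2 fails, so 149 generates a proper subgroup.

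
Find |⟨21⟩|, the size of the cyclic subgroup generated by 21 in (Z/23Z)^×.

The order of 21 must divide φ(23) = 23 − 1 = 22 = 2 · 11.
Divisors of 22: 1, 2, 11, 22.
Test each divisor d:
21^1 ≡ 21 (mod 23)
21^2 ≡ 4 (mod 23)
21^11 ≡ 22 (mod 23)
21^22 ≡ 1 (mod 23) ✓
Therefore the multiplicative order of 21 modulo 23 is 22.

22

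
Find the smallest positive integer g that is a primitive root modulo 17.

φ(17) = 17 − 1 = 16 = 2^4.
Test candidates g = 2, 3, … against the prime factors q ∈ {2} of φ(17): g is a generator iff g^(16/q) ≢ 1 for every such q.
g = 2: 2^8 ≡ 1 — hits 1, so not a primitive root.
g = 3: 3^8 ≡ 16 — none is 1, so 3 is a primitive root.
Hence the least primitive root of 17 is 3.

3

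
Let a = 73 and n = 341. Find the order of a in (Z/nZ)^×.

30

By Lagrange's theorem, ord_341(73) divides φ(341) = φ(11·31) = (11−1)·(31−1) = 10·30 = 300 = 2^2 · 3 · 5^2.
Divisors of 300: 1, 2, 3, 4, 5, 6, 10, 12, 15, 20, 25, 30, 50, 60, 75, 100, 150, 300.
Compute 73^d (mod 341) for the divisors d until we hit 1:
73^1 ≡ 73 (mod 341)
73^2 ≡ 214 (mod 341)
73^3 ≡ 277 (mod 341)
73^4 ≡ 102 (mod 341)
73^5 ≡ 285 (mod 341)
73^6 ≡ 4 (mod 341)
73^10 ≡ 67 (mod 341)
73^12 ≡ 16 (mod 341)
73^15 ≡ 340 (mod 341)
73^20 ≡ 56 (mod 341)
73^25 ≡ 274 (mod 341)
73^30 ≡ 1 (mod 341) ✓
So ord_341(73) = 30.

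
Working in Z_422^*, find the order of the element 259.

210

The order of 259 must divide φ(422) = φ(2)·φ(211) = 1·210 = 210 = 2 · 3 · 5 · 7.
Divisors of 210: 1, 2, 3, 5, 6, 7, 10, 14, 15, 21, 30, 35, 42, 70, 105, 210.
Compute 259^d (mod 422) for the divisors d until we hit 1:
259^1 ≡ 259 (mod 422)
259^2 ≡ 405 (mod 422)
259^3 ≡ 239 (mod 422)
259^5 ≡ 157 (mod 422)
259^6 ≡ 151 (mod 422)
259^7 ≡ 285 (mod 422)
259^10 ≡ 173 (mod 422)
259^14 ≡ 201 (mod 422)
259^15 ≡ 153 (mod 422)
259^21 ≡ 315 (mod 422)
259^30 ≡ 199 (mod 422)
259^35 ≡ 15 (mod 422)
259^42 ≡ 55 (mod 422)
259^70 ≡ 225 (mod 422)
259^105 ≡ 421 (mod 422)
259^210 ≡ 1 (mod 422) ✓
So ord_422(259) = 210.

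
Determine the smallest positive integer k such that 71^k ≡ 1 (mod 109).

18

ord(71) | φ(109) = 109 − 1 = 108 = 2^2 · 3^3.
Divisors of 108: 1, 2, 3, 4, 6, 9, 12, 18, 27, 36, 54, 108.
Check 71^d mod 109 for each divisor in increasing order:
71^1 ≡ 71 (mod 109)
71^2 ≡ 27 (mod 109)
71^3 ≡ 64 (mod 109)
71^4 ≡ 75 (mod 109)
71^6 ≡ 63 (mod 109)
71^9 ≡ 108 (mod 109)
71^12 ≡ 45 (mod 109)
71^18 ≡ 1 (mod 109) ✓
The smallest such exponent is 18, so the order of 71 is 18.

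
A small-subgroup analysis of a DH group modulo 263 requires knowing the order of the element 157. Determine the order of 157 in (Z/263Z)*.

Since 157 ∈ (Z/263Z)^×, its order divides φ(263) = 263 − 1 = 262 = 2 · 131.
Divisors of 262: 1, 2, 131, 262.
Evaluate successive powers at the divisors of 262:
157^1 ≡ 157 (mod 263)
157^2 ≡ 190 (mod 263)
157^131 ≡ 1 (mod 263) ✓
Hence ord(157) = 131.

131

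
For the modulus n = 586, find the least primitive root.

3

φ(586) = φ(2)·φ(293) = 1·292 = 292 = 2^2 · 73.
g is a primitive root iff g^(292/q) ≢ 1 (mod 586) for each prime q ∈ {2, 73}.
g = 2: gcd(2, 586) = 2 > 1, not a unit — skip.
g = 3: 3^146 ≡ 585; 3^4 ≡ 81 — none is 1, so 3 is a primitive root.
Hence the least primitive root of 586 is 3.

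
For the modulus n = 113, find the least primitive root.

φ(113) = 113 − 1 = 112 = 2^4 · 7.
Test candidates g = 2, 3, … against the prime factors q ∈ {2, 7} of φ(113): g is a generator iff g^(112/q) ≢ 1 for every such q.
g = 2: 2^56 ≡ 1 — hits 1, so not a primitive root.
g = 3: 3^56 ≡ 112; 3^16 ≡ 49 — none is 1, so 3 is a primitive root.
So 3 is the smallest generator of (Z/113Z)^×.

3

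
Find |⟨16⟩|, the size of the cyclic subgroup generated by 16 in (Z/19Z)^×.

9

By Lagrange's theorem, ord_19(16) divides φ(19) = 19 − 1 = 18 = 2 · 3^2.
Divisors of 18: 1, 2, 3, 6, 9, 18.
Check 16^d mod 19 for each divisor in increasing order:
16^1 ≡ 16 (mod 19)
16^2 ≡ 9 (mod 19)
16^3 ≡ 11 (mod 19)
16^6 ≡ 7 (mod 19)
16^9 ≡ 1 (mod 19) ✓
Hence ord(16) = 9.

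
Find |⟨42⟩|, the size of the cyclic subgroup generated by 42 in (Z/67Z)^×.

ord(42) | φ(67) = 67 − 1 = 66 = 2 · 3 · 11.
Divisors of 66: 1, 2, 3, 6, 11, 22, 33, 66.
Compute 42^d (mod 67) for the divisors d until we hit 1:
42^1 ≡ 42
42^2 ≡ 22
42^3 ≡ 53
42^6 ≡ 62
42^11 ≡ 66
42^22 ≡ 1
The smallest such exponent is 22, so the order of 42 is 22.

22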